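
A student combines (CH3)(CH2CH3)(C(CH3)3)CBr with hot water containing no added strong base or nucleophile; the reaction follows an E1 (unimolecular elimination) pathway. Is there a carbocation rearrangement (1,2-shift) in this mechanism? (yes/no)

no

The first-formed carbocation is tertiary.
No single 1,2-shift to an adjacent carbon would produce a more-substituted cation than the one already present, so no rearrangement occurs.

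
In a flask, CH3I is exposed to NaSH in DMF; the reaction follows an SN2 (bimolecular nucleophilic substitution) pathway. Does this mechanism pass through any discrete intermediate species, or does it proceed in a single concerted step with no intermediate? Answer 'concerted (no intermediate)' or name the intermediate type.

concerted (no intermediate)

HS⁻ attacks the back face of the α-carbon while I⁻ departs with the C–I bonding pair — a single concerted displacement through a pentacoordinate transition state.
All bond changes occur in one transition state; no discrete intermediate is formed.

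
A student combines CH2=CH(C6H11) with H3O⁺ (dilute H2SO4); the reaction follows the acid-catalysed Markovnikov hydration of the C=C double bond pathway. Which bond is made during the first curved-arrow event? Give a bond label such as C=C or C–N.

C–H

Step 1: Protonation of the alkene by H3O⁺: the π bond acts as the nucleophile and picks up H⁺, giving the more stable (Markovnikov) secondary carbocation. H2O is released.
The bond formed in this step is the C–H bond.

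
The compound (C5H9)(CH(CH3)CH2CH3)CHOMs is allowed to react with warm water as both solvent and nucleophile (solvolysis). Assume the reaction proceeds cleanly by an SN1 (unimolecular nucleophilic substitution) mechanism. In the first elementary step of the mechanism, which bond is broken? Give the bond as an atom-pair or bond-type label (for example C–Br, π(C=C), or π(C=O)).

Step 1: The C–O bond breaks with both electrons going to the mesylate; MsO⁻ leaves and a secondary carbocation remains.
The bond broken in this step is the C–O bond.

C–O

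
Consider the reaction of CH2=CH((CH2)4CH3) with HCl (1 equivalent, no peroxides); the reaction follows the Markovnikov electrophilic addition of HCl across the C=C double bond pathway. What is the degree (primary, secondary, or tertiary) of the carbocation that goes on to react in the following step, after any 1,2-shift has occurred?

Step 1: Electrophilic addition begins with the π(C=C) electrons forming a bond to the proton of HCl. Following Markovnikov's rule, the resulting cation is secondary. The H–Cl bond breaks heterolytically, releasing Cl⁻.
No single 1,2-shift to an adjacent carbon would give a more-substituted cation, so no rearrangement occurs.

secondary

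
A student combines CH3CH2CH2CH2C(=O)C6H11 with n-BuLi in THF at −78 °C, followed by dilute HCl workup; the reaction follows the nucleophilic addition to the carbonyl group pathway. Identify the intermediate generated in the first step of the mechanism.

tetrahedral alkoxide intermediate

Step 1: the carbanion-like carbon of n-BuLi attacks the sp² carbonyl carbon; the C=O π bond breaks and the electrons end up as a lone pair on the alkoxide oxygen of the tetrahedral intermediate.
After step 1 the species present is a tetrahedral alkoxide intermediate.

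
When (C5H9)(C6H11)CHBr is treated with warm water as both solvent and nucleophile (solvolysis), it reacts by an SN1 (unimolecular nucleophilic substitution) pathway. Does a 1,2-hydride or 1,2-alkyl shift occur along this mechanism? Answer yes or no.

The first-formed carbocation is secondary.
The adjacent cyclopentyl carbon already bears 2 other carbon substituents and has a hydrogen to migrate; after a 1,2-hydride shift from that carbon the positive charge sits on a tertiary centre.
Tertiary is more stable than secondary, so the shift occurs.

yes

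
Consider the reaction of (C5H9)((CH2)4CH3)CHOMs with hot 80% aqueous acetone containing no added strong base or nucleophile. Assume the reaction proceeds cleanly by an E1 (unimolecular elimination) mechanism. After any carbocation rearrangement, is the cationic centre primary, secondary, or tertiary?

tertiary

Step 1: Unassisted departure of MsO⁻ (taking the C–O bonding pair) generates a secondary carbocation.
Step 2: A hydride (H with its bonding pair) migrates from the adjacent cyclopentyl carbon to the cationic centre — a 1,2-hydride shift — upgrading the secondary cation to a tertiary one.
The cation rearranges from secondary to tertiary via a 1,2-hydride shift from the adjacent cyclopentyl carbon; the tertiary cation is what reacts next.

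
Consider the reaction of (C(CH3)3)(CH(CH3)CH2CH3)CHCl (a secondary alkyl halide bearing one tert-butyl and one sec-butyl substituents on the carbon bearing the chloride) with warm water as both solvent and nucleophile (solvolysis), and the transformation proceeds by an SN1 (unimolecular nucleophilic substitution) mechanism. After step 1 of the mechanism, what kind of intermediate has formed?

secondary carbocation

Step 1: The C–Cl bond breaks with both electrons going to the chloride; Cl⁻ leaves and a secondary carbocation remains.
After step 1 the species present is a secondary carbocation.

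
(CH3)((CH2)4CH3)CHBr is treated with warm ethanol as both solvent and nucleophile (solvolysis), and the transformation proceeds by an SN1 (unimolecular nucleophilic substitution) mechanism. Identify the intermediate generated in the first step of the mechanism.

secondary carbocation

Step 1: Unassisted departure of Br⁻ (taking the C–Br bonding pair) generates a secondary carbocation.
After step 1 the species present is a secondary carbocation.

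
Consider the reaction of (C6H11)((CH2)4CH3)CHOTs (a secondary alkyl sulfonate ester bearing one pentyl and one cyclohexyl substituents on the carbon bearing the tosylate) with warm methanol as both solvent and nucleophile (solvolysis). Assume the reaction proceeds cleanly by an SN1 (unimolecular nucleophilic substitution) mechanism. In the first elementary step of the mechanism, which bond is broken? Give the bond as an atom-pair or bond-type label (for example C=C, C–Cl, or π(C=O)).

Step 1: Unassisted departure of TsO⁻ (taking the C–O bonding pair) generates a secondary carbocation.
The bond broken in this step is the C–O bond.

C–O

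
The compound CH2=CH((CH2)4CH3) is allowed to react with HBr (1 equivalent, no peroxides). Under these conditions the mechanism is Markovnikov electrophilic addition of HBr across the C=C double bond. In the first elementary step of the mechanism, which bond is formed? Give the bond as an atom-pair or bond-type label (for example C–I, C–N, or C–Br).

Step 1: Electrophilic addition begins with the π(C=C) electrons forming a bond to the proton of HBr. Following Markovnikov's rule, the resulting cation is secondary. The H–Br bond breaks heterolytically, releasing Br⁻.
The bond formed in this step is the C–H bond.

C–H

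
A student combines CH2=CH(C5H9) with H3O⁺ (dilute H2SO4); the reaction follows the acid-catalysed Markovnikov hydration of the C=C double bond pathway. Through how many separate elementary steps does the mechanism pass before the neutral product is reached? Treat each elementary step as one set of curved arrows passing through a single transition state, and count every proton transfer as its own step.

Step 1: Electrophilic addition begins with the π(C=C) electrons forming a bond to the proton of H3O⁺. Following Markovnikov's rule, the resulting cation is secondary. H2O is released.
Step 2: A hydride (H with its bonding pair) migrates from the adjacent cyclopentyl carbon to the cationic centre — a 1,2-hydride shift — upgrading the secondary cation to a tertiary one.
Step 3: A lone pair on the oxygen of H2O attacks the carbocation, forming a C–O bond and an oxonium ion (a protonated alcohol).
Step 4: Deprotonation of the oxonium ion by a water molecule delivers the neutral alcohol and regenerates the acid catalyst.
Total: 4 elementary steps.

4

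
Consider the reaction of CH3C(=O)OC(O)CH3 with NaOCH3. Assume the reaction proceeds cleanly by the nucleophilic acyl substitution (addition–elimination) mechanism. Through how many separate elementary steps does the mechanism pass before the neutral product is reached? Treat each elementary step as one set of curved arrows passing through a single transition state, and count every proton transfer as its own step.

Step 1: A lone pair on the O of CH3O⁻ attacks the electrophilic acyl carbon; the π(C=O) electrons move onto oxygen, giving a tetrahedral intermediate.
Step 2: Elimination step: re-formation of the carbonyl π bond drives out CH3CO2⁻, giving the new acyl compound.
Total: 2 elementary steps.

2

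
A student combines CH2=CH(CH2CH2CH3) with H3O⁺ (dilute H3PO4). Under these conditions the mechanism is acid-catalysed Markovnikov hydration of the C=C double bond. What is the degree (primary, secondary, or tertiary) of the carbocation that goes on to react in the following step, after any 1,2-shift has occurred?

Step 1: Protonation of the alkene by H3O⁺: the π bond acts as the nucleophile and picks up H⁺, giving the more stable (Markovnikov) secondary carbocation. H2O is released.
No single 1,2-shift to an adjacent carbon would give a more-substituted cation, so no rearrangement occurs.

secondary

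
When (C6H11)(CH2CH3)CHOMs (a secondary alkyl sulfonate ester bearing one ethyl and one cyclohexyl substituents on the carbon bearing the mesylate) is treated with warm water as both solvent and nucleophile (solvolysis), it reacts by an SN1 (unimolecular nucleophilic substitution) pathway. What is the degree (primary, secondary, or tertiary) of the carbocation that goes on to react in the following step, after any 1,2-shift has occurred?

Step 1: The C–O bond breaks with both electrons going to the mesylate; MsO⁻ leaves and a secondary carbocation remains.
Step 2: A 1,2-hydride shift from the adjacent cyclohexyl carbon moves the positive charge from the secondary centre to an adjacent carbon, generating a more stable tertiary carbocation.
The cation rearranges from secondary to tertiary via a 1,2-hydride shift from the adjacent cyclohexyl carbon; the tertiary cation is what reacts next.

tertiary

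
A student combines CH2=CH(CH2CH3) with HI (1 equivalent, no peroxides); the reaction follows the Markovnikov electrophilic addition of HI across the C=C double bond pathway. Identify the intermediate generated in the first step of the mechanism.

secondary carbocation

Step 1: The π electrons of the C=C bond attack a proton of HI; Markovnikov addition places the new C–H on the less-substituted alkene carbon, so the positive charge ends up on the more-substituted carbon — a secondary carbocation. The H–I bond breaks heterolytically, releasing I⁻.
After step 1 the species present is a secondary carbocation.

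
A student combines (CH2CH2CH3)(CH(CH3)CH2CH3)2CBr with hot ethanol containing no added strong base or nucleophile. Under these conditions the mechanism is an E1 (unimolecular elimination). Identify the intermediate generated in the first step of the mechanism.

Step 1: Rate-determining heterolysis of the C–Br bond gives Br⁻ and a tertiary carbocation.
After step 1 the species present is a tertiary carbocation.

tertiary carbocation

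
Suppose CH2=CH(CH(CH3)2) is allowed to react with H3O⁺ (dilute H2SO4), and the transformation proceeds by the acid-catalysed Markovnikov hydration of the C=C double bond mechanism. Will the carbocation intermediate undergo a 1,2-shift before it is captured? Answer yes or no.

The first-formed carbocation is secondary.
The adjacent isopropyl carbon already bears 2 other carbon substituents and has a hydrogen to migrate; after a 1,2-hydride shift from that carbon the positive charge sits on a tertiary centre.
Tertiary is more stable than secondary, so the shift occurs.

yes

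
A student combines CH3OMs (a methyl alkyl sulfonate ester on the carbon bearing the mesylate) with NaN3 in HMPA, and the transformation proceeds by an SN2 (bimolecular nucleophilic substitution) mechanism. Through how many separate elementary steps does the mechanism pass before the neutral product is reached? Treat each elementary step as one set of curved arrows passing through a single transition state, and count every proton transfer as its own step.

1

Step 1: The azide nucleophile donates a lone pair from N to the α-carbon in a backside attack; simultaneously the C–O σ-bond breaks and both of its electrons leave with MsO⁻. One concerted step with inversion of configuration.
Total: 1 elementary step.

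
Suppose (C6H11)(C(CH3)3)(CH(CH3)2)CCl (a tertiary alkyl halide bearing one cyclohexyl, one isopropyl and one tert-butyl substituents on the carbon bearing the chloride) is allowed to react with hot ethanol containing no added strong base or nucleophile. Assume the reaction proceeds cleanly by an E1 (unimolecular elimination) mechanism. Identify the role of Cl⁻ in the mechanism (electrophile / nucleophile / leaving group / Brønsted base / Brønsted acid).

leaving group

Step 1: The C–Cl bond breaks with both electrons going to the chloride; Cl⁻ leaves and a tertiary carbocation remains.
Cl⁻ departs with both electrons of the breaking σ-bond — that is the definition of a leaving group.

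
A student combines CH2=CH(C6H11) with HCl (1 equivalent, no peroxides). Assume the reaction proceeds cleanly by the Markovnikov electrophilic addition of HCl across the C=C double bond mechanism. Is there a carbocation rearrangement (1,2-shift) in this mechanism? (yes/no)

The first-formed carbocation is secondary.
The adjacent cyclohexyl carbon already bears 2 other carbon substituents and has a hydrogen to migrate; after a 1,2-hydride shift from that carbon the positive charge sits on a tertiary centre.
Tertiary is more stable than secondary, so the shift occurs.

yes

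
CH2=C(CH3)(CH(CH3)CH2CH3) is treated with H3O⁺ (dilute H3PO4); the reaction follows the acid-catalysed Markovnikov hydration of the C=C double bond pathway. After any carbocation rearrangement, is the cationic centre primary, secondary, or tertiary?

tertiary

Step 1: Protonation of the alkene by H3O⁺: the π bond acts as the nucleophile and picks up H⁺, giving the more stable (Markovnikov) tertiary carbocation. H2O is released.
No single 1,2-shift to an adjacent carbon would give a more-substituted cation, so no rearrangement occurs.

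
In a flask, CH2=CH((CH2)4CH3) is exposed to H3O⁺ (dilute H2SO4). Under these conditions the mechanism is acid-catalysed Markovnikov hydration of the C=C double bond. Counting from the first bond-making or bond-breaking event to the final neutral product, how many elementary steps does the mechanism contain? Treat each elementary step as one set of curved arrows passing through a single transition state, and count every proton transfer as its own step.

3

Step 1: The π electrons of the C=C bond attack a proton of H3O⁺; Markovnikov addition places the new C–H on the less-substituted alkene carbon, so the positive charge ends up on the more-substituted carbon — a secondary carbocation. H2O is released.
(No 1,2-shift: no single shift to an adjacent carbon would give a more stable cation.)
Step 2: Nucleophilic capture of the cation by H2O produces the protonated alcohol (an oxonium ion).
Step 3: Proton transfer from the O–H of the oxonium ion to H2O completes the catalytic cycle and yields the alcohol.
Total: 3 elementary steps.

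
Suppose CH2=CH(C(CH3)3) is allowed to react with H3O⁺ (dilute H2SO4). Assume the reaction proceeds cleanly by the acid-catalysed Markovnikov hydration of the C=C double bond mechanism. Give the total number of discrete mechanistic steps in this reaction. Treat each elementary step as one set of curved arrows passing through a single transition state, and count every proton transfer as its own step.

4

Step 1: Electrophilic addition begins with the π(C=C) electrons forming a bond to the proton of H3O⁺. Following Markovnikov's rule, the resulting cation is secondary. H2O is released.
Step 2: Carbocation rearrangement: a 1,2-methyl shift from the adjacent tert-butyl carbon converts the initially-formed secondary cation into the more stable tertiary cation.
Step 3: Water acts as the nucleophile: an oxygen lone pair bonds to the cationic carbon, giving an oxonium-ion intermediate.
Step 4: Deprotonation of the oxonium ion by a water molecule delivers the neutral alcohol and regenerates the acid catalyst.
Total: 4 elementary steps.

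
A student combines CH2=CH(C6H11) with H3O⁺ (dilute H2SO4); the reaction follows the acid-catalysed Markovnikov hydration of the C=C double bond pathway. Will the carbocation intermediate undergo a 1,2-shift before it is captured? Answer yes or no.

The first-formed carbocation is secondary.
The adjacent cyclohexyl carbon already bears 2 other carbon substituents and has a hydrogen to migrate; after a 1,2-hydride shift from that carbon the positive charge sits on a tertiary centre.
Tertiary is more stable than secondary, so the shift occurs.

yes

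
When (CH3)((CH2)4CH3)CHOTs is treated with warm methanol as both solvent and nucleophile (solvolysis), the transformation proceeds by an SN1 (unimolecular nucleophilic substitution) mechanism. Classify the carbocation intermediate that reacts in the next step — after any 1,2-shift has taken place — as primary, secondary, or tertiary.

Step 1: Ionisation: the C–O σ-bond cleaves heterolytically; both bonding electrons depart with TsO⁻, leaving a secondary carbocation at the α-carbon.
No single 1,2-shift to an adjacent carbon would give a more-substituted cation, so no rearrangement occurs.

secondary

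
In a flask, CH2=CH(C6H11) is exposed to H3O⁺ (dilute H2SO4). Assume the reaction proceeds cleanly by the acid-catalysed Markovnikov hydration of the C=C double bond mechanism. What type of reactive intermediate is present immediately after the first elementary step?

Step 1: Electrophilic addition begins with the π(C=C) electrons forming a bond to the proton of H3O⁺. Following Markovnikov's rule, the resulting cation is secondary. H2O is released.
After step 1 the species present is a secondary carbocation.

secondary carbocation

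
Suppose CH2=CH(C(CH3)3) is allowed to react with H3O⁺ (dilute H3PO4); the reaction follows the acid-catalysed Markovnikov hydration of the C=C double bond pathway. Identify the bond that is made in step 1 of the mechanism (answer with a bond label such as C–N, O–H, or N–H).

Step 1: Protonation of the alkene by H3O⁺: the π bond acts as the nucleophile and picks up H⁺, giving the more stable (Markovnikov) secondary carbocation. H2O is released.
The bond formed in this step is the C–H bond.

C–H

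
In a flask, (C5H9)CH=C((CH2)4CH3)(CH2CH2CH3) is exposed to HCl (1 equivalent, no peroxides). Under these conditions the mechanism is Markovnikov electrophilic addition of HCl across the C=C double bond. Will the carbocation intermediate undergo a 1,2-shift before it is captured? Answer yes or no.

no

The first-formed carbocation is tertiary.
No single 1,2-shift to an adjacent carbon would produce a more-substituted cation than the one already present, so no rearrangement occurs.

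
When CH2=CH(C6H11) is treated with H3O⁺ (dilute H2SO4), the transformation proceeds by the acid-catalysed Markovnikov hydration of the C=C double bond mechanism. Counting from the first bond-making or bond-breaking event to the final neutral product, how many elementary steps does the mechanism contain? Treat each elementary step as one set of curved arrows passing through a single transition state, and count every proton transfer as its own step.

4

Step 1: Protonation of the alkene by H3O⁺: the π bond acts as the nucleophile and picks up H⁺, giving the more stable (Markovnikov) secondary carbocation. H2O is released.
Step 2: A 1,2-hydride shift from the adjacent cyclohexyl carbon moves the positive charge from the secondary centre to an adjacent carbon, generating a more stable tertiary carbocation.
Step 3: A lone pair on the oxygen of H2O attacks the carbocation, forming a C–O bond and an oxonium ion (a protonated alcohol).
Step 4: Deprotonation of the oxonium ion by a water molecule delivers the neutral alcohol and regenerates the acid catalyst.
Total: 4 elementary steps.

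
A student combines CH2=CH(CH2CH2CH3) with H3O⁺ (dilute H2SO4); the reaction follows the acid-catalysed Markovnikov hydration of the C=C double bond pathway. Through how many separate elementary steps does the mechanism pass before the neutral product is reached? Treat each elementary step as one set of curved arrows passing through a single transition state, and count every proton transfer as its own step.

Step 1: The π electrons of the C=C bond attack a proton of H3O⁺; Markovnikov addition places the new C–H on the less-substituted alkene carbon, so the positive charge ends up on the more-substituted carbon — a secondary carbocation. H2O is released.
(No 1,2-shift: no single shift to an adjacent carbon would give a more stable cation.)
Step 2: Nucleophilic capture of the cation by H2O produces the protonated alcohol (an oxonium ion).
Step 3: Deprotonation of the oxonium ion by a water molecule delivers the neutral alcohol and regenerates the acid catalyst.
Total: 3 elementary steps.

3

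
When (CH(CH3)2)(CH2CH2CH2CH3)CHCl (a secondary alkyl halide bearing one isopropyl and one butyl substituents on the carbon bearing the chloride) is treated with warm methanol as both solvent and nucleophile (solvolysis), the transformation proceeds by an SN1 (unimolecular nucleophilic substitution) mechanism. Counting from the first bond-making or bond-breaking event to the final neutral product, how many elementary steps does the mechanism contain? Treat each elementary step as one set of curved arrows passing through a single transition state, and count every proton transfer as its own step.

Step 1: Ionisation: the C–Cl σ-bond cleaves heterolytically; both bonding electrons depart with Cl⁻, leaving a secondary carbocation at the α-carbon.
Step 2: A 1,2-hydride shift from the adjacent isopropyl carbon moves the positive charge from the secondary centre to an adjacent carbon, generating a more stable tertiary carbocation.
Step 3: Nucleophilic capture: the oxygen of CH3OH bonds to the cationic carbon, producing an oxonium-ion intermediate.
Step 4: A second solvent molecule removes the proton on oxygen, giving the neutral ether product.
Total: 4 elementary steps.

4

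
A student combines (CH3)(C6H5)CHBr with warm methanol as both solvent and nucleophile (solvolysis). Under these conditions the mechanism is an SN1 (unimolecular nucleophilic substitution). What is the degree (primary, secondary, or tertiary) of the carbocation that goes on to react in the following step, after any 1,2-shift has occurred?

secondary

Step 1: Rate-determining heterolysis of the C–Br bond gives Br⁻ and a secondary carbocation.
No single 1,2-shift to an adjacent carbon would give a more-substituted cation, so no rearrangement occurs.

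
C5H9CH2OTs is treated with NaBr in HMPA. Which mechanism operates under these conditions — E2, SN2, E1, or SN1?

SN2

Conditions: a primary substrate with a strong nucleophile in the polar aprotic solvent HMPA.
These conditions are the textbook signature of the SN2 pathway.
An unhindered substrate with a strong nucleophile in a polar aprotic solvent favours one-step backside displacement.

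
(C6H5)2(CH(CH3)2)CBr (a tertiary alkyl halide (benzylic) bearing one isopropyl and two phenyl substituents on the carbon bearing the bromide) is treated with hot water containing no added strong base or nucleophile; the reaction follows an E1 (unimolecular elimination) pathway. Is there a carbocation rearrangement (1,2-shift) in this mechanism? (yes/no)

The first-formed carbocation is tertiary.
No single 1,2-shift to an adjacent carbon would produce a more-substituted cation than the one already present, so no rearrangement occurs.

no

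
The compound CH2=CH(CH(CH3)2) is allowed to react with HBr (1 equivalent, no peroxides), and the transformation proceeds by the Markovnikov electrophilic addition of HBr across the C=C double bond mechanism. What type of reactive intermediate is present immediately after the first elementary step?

Step 1: Protonation of the alkene by HBr: the π bond acts as the nucleophile and picks up H⁺, giving the more stable (Markovnikov) secondary carbocation. The H–Br bond breaks heterolytically, releasing Br⁻.
After step 1 the species present is a secondary carbocation.

secondary carbocation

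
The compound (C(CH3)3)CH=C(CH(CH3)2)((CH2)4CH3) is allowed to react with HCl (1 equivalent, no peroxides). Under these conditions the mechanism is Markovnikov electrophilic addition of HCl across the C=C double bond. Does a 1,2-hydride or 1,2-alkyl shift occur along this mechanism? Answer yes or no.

The first-formed carbocation is tertiary.
No single 1,2-shift to an adjacent carbon would produce a more-substituted cation than the one already present, so no rearrangement occurs.

no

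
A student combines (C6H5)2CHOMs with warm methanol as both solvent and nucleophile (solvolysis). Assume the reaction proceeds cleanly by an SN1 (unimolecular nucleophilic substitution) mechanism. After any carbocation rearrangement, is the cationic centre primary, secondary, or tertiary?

secondary

Step 1: Rate-determining heterolysis of the C–O bond gives MsO⁻ and a secondary carbocation.
No single 1,2-shift to an adjacent carbon would give a more-substituted cation, so no rearrangement occurs.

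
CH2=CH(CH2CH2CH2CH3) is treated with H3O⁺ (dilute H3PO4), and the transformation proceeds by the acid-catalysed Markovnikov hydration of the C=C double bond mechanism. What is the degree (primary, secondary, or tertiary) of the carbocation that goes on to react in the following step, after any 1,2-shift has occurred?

secondary

Step 1: The π electrons of the C=C bond attack a proton of H3O⁺; Markovnikov addition places the new C–H on the less-substituted alkene carbon, so the positive charge ends up on the more-substituted carbon — a secondary carbocation. H2O is released.
No single 1,2-shift to an adjacent carbon would give a more-substituted cation, so no rearrangement occurs.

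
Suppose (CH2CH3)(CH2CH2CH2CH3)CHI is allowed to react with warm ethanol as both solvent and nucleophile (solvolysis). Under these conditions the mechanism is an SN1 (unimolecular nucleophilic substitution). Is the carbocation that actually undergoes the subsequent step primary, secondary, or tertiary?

Step 1: Unassisted departure of I⁻ (taking the C–I bonding pair) generates a secondary carbocation.
No single 1,2-shift to an adjacent carbon would give a more-substituted cation, so no rearrangement occurs.

secondary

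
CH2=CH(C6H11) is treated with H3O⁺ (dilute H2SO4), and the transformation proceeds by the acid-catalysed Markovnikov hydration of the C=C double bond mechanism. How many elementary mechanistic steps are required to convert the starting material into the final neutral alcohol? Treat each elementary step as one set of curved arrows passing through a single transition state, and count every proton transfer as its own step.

Step 1: Electrophilic addition begins with the π(C=C) electrons forming a bond to the proton of H3O⁺. Following Markovnikov's rule, the resulting cation is secondary. H2O is released.
Step 2: A hydride (H with its bonding pair) migrates from the adjacent cyclohexyl carbon to the cationic centre — a 1,2-hydride shift — upgrading the secondary cation to a tertiary one.
Step 3: Nucleophilic capture of the cation by H2O produces the protonated alcohol (an oxonium ion).
Step 4: H2O removes a proton from the oxonium oxygen, regenerating H3O⁺ and giving the neutral alcohol.
Total: 4 elementary steps.

4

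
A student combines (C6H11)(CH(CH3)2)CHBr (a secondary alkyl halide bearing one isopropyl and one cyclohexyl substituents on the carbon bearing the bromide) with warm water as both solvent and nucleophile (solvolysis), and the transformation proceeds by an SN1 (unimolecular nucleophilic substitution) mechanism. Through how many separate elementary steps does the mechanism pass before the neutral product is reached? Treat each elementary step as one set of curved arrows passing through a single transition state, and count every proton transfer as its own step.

4

Step 1: The C–Br bond breaks with both electrons going to the bromide; Br⁻ leaves and a secondary carbocation remains.
Step 2: Carbocation rearrangement: a 1,2-hydride shift from the adjacent isopropyl carbon converts the initially-formed secondary cation into the more stable tertiary cation.
Step 3: Nucleophilic capture: the oxygen of H2O bonds to the cationic carbon, producing an oxonium-ion intermediate.
Step 4: Deprotonation of the oxonium oxygen by solvent water yields the neutral alcohol.
Total: 4 elementary steps.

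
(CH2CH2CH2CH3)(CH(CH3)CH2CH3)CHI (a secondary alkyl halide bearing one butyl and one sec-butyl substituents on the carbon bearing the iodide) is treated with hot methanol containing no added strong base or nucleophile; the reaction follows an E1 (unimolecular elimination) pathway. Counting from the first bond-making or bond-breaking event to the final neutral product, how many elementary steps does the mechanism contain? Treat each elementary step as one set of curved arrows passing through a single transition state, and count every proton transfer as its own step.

3

Step 1: Rate-determining heterolysis of the C–I bond gives I⁻ and a secondary carbocation.
Step 2: A 1,2-hydride shift from the adjacent sec-butyl carbon moves the positive charge from the secondary centre to an adjacent carbon, generating a more stable tertiary carbocation.
Step 3: A weak base (a methanol molecule from the solvent) removes a proton from a carbon adjacent to the cationic centre; the electrons of that C–H bond become the new π(C=C) bond, giving the alkene.
Total: 3 elementary steps.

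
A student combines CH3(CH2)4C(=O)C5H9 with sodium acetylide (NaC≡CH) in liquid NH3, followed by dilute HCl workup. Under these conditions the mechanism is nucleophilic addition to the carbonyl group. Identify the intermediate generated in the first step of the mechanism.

Step 1: HC≡C⁻ attacks the sp² carbonyl carbon; the C=O π bond breaks and the electrons end up as a lone pair on the alkoxide oxygen of the tetrahedral intermediate.
After step 1 the species present is a tetrahedral alkoxide intermediate.

tetrahedral alkoxide intermediate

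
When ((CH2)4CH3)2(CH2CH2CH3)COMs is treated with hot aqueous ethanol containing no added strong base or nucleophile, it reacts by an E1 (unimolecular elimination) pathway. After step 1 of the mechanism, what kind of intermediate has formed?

Step 1: The C–O bond breaks with both electrons going to the mesylate; MsO⁻ leaves and a tertiary carbocation remains.
After step 1 the species present is a tertiary carbocation.

tertiary carbocation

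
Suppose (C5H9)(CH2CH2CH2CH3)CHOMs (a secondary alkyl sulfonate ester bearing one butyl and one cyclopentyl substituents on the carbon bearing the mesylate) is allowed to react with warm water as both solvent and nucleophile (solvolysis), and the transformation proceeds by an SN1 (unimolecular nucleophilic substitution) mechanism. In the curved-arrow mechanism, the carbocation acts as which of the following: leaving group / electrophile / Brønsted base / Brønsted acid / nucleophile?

Step 3: Nucleophilic capture: the oxygen of H2O bonds to the cationic carbon, producing an oxonium-ion intermediate.
The carbocation accepts an electron pair into an empty or π* orbital — it is the electrophile.

electrophile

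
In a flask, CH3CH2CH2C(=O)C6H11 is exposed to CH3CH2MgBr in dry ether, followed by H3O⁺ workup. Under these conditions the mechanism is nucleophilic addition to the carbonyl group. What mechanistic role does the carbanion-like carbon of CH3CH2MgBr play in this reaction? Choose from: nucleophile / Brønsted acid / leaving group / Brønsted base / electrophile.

Step 1: Nucleophilic addition: the carbanion-like carbon of CH3CH2MgBr adds to the carbonyl carbon, pushing the π(C=O) electron pair onto oxygen and giving a tetrahedral alkoxide.
The carbanion-like carbon of CH3CH2MgBr donates an electron pair to form a new σ-bond to carbon — it is the nucleophile.

nucleophile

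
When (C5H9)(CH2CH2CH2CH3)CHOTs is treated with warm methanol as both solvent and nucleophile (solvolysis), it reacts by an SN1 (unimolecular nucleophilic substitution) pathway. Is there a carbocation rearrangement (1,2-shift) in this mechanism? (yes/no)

The first-formed carbocation is secondary.
The adjacent cyclopentyl carbon already bears 2 other carbon substituents and has a hydrogen to migrate; after a 1,2-hydride shift from that carbon the positive charge sits on a tertiary centre.
Tertiary is more stable than secondary, so the shift occurs.

yes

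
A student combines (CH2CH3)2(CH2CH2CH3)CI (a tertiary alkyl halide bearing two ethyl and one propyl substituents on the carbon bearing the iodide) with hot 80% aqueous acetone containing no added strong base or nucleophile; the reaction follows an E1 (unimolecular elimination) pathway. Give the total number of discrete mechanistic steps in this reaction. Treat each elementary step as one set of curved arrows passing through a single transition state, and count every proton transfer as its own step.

Step 1: Unassisted departure of I⁻ (taking the C–I bonding pair) generates a tertiary carbocation.
(No 1,2-shift: no single shift to an adjacent carbon would give a more stable cation.)
Step 2: A water molecule (solvent) deprotonates a β-carbon; as the C–H bond breaks, those electrons form the new alkene π bond.
Total: 2 elementary steps.

2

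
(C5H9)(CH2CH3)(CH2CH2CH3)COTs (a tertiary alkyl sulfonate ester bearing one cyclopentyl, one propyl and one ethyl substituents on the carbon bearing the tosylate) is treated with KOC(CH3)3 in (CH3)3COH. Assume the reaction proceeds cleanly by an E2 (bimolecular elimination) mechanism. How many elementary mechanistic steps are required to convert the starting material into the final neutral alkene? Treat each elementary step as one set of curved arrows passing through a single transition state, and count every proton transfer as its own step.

Step 1: The strong base (CH3)3CO⁻ removes a β-hydrogen; in the same concerted event the electrons of the breaking C–H bond form the new π(C=C) bond and the C–O σ-bond breaks, expelling TsO⁻. Anti-periplanar geometry; one transition state.
Total: 1 elementary step.

1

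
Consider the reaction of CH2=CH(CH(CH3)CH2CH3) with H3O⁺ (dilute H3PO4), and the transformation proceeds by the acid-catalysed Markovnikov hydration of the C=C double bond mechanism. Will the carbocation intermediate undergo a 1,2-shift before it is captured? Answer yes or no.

The first-formed carbocation is secondary.
The adjacent sec-butyl carbon already bears 2 other carbon substituents and has a hydrogen to migrate; after a 1,2-hydride shift from that carbon the positive charge sits on a tertiary centre.
Tertiary is more stable than secondary, so the shift occurs.

yes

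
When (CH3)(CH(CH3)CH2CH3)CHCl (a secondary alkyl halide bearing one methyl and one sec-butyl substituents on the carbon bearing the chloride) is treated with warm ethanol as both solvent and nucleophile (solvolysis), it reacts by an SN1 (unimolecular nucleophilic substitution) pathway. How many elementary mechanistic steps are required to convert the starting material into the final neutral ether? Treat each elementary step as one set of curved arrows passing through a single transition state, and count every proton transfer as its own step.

4

Step 1: Ionisation: the C–Cl σ-bond cleaves heterolytically; both bonding electrons depart with Cl⁻, leaving a secondary carbocation at the α-carbon.
Step 2: A 1,2-hydride shift from the adjacent sec-butyl carbon moves the positive charge from the secondary centre to an adjacent carbon, generating a more stable tertiary carbocation.
Step 3: Nucleophilic capture: the oxygen of CH3CH2OH bonds to the cationic carbon, producing an oxonium-ion intermediate.
Step 4: Proton transfer from the O–H of the oxonium ion to a solvent molecule delivers the neutral ether.
Total: 4 elementary steps.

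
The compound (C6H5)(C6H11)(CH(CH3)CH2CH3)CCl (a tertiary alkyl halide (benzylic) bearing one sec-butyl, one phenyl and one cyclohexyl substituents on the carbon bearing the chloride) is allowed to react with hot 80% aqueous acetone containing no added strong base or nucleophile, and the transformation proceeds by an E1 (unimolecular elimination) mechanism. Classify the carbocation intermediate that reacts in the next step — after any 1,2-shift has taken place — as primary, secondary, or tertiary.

tertiary

Step 1: The C–Cl bond breaks with both electrons going to the chloride; Cl⁻ leaves and a tertiary carbocation remains.
No single 1,2-shift to an adjacent carbon would give a more-substituted cation, so no rearrangement occurs.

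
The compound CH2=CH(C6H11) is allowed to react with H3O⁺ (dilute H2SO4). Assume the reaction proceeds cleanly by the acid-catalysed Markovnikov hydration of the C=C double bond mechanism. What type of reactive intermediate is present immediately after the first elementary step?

secondary carbocation

Step 1: Electrophilic addition begins with the π(C=C) electrons forming a bond to the proton of H3O⁺. Following Markovnikov's rule, the resulting cation is secondary. H2O is released.
After step 1 the species present is a secondary carbocation.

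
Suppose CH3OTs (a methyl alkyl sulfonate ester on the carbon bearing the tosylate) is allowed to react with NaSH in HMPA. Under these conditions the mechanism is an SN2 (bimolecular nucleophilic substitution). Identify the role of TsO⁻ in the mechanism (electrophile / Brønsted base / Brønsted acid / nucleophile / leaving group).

Step 1: Backside attack by HS⁻ on the carbon bearing the tosylate: the new C–S bond forms as the C–O bond breaks, with Walden inversion at carbon.
TsO⁻ departs with both electrons of the breaking σ-bond — that is the definition of a leaving group.

leaving group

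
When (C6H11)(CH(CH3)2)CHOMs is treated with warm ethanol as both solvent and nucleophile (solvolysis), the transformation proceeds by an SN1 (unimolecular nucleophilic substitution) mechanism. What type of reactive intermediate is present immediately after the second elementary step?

Step 1: Unassisted departure of MsO⁻ (taking the C–O bonding pair) generates a secondary carbocation.
Step 2: A hydride (H with its bonding pair) migrates from the adjacent cyclohexyl carbon to the cationic centre — a 1,2-hydride shift — upgrading the secondary cation to a tertiary one.
After step 2 the species present is a tertiary carbocation.

tertiary carbocation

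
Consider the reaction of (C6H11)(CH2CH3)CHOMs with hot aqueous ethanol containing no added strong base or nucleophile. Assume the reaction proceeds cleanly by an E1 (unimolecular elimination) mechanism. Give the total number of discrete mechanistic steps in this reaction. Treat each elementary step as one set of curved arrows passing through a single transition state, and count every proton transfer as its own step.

3

Step 1: Unassisted departure of MsO⁻ (taking the C–O bonding pair) generates a secondary carbocation.
Step 2: A 1,2-hydride shift from the adjacent cyclohexyl carbon moves the positive charge from the secondary centre to an adjacent carbon, generating a more stable tertiary carbocation.
Step 3: Loss of a β-proton to a water (or ethanol) molecule of the solvent: the C–H bonding pair collapses toward the cationic carbon to form the C=C π bond, yielding the alkene.
Total: 3 elementary steps.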